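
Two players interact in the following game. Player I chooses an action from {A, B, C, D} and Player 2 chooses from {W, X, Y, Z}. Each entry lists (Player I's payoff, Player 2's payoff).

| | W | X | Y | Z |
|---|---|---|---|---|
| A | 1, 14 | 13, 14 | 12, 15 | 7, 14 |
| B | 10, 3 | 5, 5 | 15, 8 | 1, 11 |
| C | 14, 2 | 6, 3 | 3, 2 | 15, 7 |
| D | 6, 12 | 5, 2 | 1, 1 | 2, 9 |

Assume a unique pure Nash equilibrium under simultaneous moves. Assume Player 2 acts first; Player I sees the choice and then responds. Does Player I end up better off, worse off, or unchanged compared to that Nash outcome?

Player I best-responds to each possible Player 2 move:
- W: Player I compares 1, 10, 14, 6 and picks C; Player 2 would get 2.
- X: Player I compares 13, 5, 6, 5 and picks A; Player 2 would get 14.
- Y: Player I compares 12, 15, 3, 1 and picks B; Player 2 would get 8.
- Z: Player I compares 7, 1, 15, 2 and picks C; Player 2 would get 7.
Maximizing over 2, 14, 8, 7, Player 2 chooses X. Subgame-perfect outcome: (A, X) with payoffs (13, 14).
Under simultaneous play:
Player I's best replies: W→C; X→A; Y→B; Z→C.
Player 2's best replies: A→Y; B→Z; C→Z; D→W.
The unique mutual best reply is (C, Z), giving (15, 7).
Player I earns 13 sequentially versus 15 at the Nash outcome: worse off.

worse off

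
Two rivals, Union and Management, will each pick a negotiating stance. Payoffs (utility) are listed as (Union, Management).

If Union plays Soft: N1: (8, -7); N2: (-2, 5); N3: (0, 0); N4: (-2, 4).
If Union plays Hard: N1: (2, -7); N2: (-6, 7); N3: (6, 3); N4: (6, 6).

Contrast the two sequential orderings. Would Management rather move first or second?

If Union leads: Management's best replies are Soft→N2, Hard→N2; Union's induced payoffs -2, -6; outcome (Soft, N2), payoffs (-2, 5).
If Management leads: Union's best replies are N1→Soft, N2→Soft, N3→Hard, N4→Hard; Management's induced payoffs -7, 5, 3, 6; outcome (Hard, N4), payoffs (6, 6).
Management gets 6 moving first and 5 moving second, so Management prefers to move first.

first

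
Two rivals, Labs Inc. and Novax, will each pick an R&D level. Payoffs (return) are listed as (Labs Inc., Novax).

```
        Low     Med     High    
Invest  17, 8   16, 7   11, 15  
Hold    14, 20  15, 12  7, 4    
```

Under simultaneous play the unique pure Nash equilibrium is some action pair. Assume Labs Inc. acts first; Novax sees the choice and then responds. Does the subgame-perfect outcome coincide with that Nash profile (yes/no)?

no

Work backward from Novax's decision.
- Invest: Novax compares 8, 7, 15 and picks High; Labs Inc. would get 11.
- Hold: Novax compares 20, 12, 4 and picks Low; Labs Inc. would get 14.
Labs Inc.'s induced payoffs are 11, 14, so Labs Inc. commits to Hold. Subgame-perfect outcome: (Hold, Low) with payoffs (14, 20).
For the simultaneous game, intersect best replies.
Labs Inc.'s best replies: Low→Invest; Med→Invest; High→Invest.
Novax's best replies: Invest→High; Hold→Low.
Only (Invest, High) has each player best-responding; Nash payoffs (11, 15).
Sequential outcome (Hold, Low) differs from the Nash profile (Invest, High).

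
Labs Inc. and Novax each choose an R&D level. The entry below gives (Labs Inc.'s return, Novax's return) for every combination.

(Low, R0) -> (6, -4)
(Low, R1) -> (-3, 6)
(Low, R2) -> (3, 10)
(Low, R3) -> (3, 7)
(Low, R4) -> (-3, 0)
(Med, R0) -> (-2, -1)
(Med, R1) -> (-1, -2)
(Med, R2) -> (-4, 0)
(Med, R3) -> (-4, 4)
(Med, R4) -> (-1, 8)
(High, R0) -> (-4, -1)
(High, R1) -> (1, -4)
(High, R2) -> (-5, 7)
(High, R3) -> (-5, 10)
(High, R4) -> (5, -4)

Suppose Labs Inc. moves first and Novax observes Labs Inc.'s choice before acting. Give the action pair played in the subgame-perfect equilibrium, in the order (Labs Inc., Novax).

Work backward from Novax's decision.
- Low: BR = R2, leader payoff 3.
- Med: BR = R4, leader payoff -1.
- High: BR = R3, leader payoff -5.
Among 3, -1, -5, the best is 3 at Low. Subgame-perfect outcome: (Low, R2) with payoffs (3, 10).

(Low, R2)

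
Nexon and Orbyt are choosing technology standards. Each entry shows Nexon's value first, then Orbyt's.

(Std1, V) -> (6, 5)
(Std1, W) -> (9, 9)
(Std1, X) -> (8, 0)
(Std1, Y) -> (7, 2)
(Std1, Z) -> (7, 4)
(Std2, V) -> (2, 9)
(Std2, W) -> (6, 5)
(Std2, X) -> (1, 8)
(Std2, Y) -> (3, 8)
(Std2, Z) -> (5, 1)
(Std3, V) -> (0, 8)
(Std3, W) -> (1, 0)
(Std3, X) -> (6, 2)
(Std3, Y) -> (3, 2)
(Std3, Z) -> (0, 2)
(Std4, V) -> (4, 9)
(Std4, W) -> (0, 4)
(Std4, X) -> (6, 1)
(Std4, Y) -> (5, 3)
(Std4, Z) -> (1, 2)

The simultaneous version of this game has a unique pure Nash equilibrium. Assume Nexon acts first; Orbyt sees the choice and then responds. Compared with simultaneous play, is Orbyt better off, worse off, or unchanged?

Solve by backward induction (Nexon leads).
- Std1 → Orbyt plays W (best of 5, 9, 0, 2, 4); Nexon gets 9.
- Std2 → Orbyt plays V (best of 9, 5, 8, 8, 1); Nexon gets 2.
- Std3 → Orbyt plays V (best of 8, 0, 2, 2, 2); Nexon gets 0.
- Std4 → Orbyt plays V (best of 9, 4, 1, 3, 2); Nexon gets 4.
Nexon's induced payoffs are 9, 2, 0, 4, so Nexon commits to Std1. Subgame-perfect outcome: (Std1, W) with payoffs (9, 9).
Now find the simultaneous Nash equilibrium.
Nexon's best replies: V→Std1; W→Std1; X→Std1; Y→Std1; Z→Std1.
Orbyt's best replies: Std1→W; Std2→V; Std3→V; Std4→V.
The unique mutual best reply is (Std1, W), giving (9, 9).
Orbyt earns 9 sequentially versus 9 at the Nash outcome: unchanged.

unchanged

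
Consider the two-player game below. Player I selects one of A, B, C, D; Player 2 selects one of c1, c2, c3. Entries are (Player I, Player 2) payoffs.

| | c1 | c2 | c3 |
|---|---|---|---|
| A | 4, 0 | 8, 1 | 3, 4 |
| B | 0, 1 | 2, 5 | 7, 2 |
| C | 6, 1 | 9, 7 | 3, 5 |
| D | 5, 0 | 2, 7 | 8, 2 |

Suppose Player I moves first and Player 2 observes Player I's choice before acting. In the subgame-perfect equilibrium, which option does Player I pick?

Backward induction with Player I moving first.
- A: Player 2 compares 0, 1, 4 and picks c3; Player I would get 3.
- B: Player 2 compares 1, 5, 2 and picks c2; Player I would get 2.
- C: Player 2 compares 1, 7, 5 and picks c2; Player I would get 9.
- D: Player 2 compares 0, 7, 2 and picks c2; Player I would get 2.
Maximizing over 3, 2, 9, 2, Player I chooses C. Subgame-perfect outcome: (C, c2) with payoffs (9, 7).

C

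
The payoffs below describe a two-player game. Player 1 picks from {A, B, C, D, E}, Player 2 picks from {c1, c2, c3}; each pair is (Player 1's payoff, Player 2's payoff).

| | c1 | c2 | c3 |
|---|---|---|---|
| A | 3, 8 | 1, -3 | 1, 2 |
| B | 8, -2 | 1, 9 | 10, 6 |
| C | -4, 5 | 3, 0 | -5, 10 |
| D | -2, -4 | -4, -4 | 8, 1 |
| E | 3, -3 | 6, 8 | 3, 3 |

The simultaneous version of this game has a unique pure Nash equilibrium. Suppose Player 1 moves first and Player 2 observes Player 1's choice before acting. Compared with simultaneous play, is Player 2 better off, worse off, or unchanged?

worse off

Solve by backward induction (Player 1 leads).
- A → Player 2 plays c1 (best of 8, -3, 2); Player 1 gets 3.
- B → Player 2 plays c2 (best of -2, 9, 6); Player 1 gets 1.
- C → Player 2 plays c3 (best of 5, 0, 10); Player 1 gets -5.
- D → Player 2 plays c3 (best of -4, -4, 1); Player 1 gets 8.
- E → Player 2 plays c2 (best of -3, 8, 3); Player 1 gets 6.
Among 3, 1, -5, 8, 6, the best is 8 at D. Subgame-perfect outcome: (D, c3) with payoffs (8, 1).
Now find the simultaneous Nash equilibrium.
Player 1's best replies: c1→B; c2→E; c3→B.
Player 2's best replies: A→c1; B→c2; C→c3; D→c3; E→c2.
The unique mutual best reply is (E, c2), giving (6, 8).
Player 2 earns 1 sequentially versus 8 at the Nash outcome: worse off.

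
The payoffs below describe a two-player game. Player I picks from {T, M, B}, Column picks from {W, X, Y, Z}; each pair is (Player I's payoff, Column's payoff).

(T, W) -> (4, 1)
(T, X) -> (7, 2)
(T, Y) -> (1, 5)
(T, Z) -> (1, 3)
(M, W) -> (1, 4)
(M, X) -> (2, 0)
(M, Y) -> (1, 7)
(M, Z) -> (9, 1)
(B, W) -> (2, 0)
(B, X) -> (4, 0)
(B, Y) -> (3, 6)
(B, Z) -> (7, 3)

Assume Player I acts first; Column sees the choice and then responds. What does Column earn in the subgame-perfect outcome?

Solve by backward induction (Player I leads).
- T: BR = Y, leader payoff 1.
- M: BR = Y, leader payoff 1.
- B: BR = Y, leader payoff 3.
Among 1, 1, 3, the best is 3 at B. Subgame-perfect outcome: (B, Y) with payoffs (3, 6).

6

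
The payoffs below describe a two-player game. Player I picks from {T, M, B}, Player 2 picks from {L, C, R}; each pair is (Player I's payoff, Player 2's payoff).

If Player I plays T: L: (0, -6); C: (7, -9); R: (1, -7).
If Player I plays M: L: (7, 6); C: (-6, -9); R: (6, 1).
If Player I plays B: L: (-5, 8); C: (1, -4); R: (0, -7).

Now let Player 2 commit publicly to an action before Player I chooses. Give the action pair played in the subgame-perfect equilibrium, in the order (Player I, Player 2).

Work backward from Player I's decision.
- L → Player I plays M (best of 0, 7, -5); Player 2 gets 6.
- C → Player I plays T (best of 7, -6, 1); Player 2 gets -9.
- R → Player I plays M (best of 1, 6, 0); Player 2 gets 1.
Among 6, -9, 1, the best is 6 at L. Subgame-perfect outcome: (M, L) with payoffs (7, 6).

(M, L)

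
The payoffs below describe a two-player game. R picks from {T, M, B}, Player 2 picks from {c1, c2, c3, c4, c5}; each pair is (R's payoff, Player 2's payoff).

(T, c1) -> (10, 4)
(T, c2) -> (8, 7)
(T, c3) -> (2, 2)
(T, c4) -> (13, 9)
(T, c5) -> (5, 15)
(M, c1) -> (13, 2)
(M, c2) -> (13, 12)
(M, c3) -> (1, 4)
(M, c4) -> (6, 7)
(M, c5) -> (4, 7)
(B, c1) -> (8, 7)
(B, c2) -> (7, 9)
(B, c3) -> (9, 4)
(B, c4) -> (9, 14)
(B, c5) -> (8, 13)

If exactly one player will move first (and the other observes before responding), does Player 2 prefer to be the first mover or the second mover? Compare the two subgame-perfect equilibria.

first

If R leads: Player 2's best replies are T→c5, M→c2, B→c4; R's induced payoffs 5, 13, 9; outcome (M, c2), payoffs (13, 12).
If Player 2 leads: R's best replies are c1→M, c2→M, c3→B, c4→T, c5→B; Player 2's induced payoffs 2, 12, 4, 9, 13; outcome (B, c5), payoffs (8, 13).
Player 2 gets 13 moving first and 12 moving second, so Player 2 prefers to move first.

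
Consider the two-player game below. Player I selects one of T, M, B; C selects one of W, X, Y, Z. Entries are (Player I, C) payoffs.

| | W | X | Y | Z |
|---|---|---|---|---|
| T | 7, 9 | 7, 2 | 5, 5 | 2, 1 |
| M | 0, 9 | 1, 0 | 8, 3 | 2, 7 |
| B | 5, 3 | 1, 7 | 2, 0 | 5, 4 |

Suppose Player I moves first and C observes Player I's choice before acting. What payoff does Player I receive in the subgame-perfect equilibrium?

Solve by backward induction (Player I leads).
- T: C compares 9, 2, 5, 1 and picks W; Player I would get 7.
- M: C compares 9, 0, 3, 7 and picks W; Player I would get 0.
- B: C compares 3, 7, 0, 4 and picks X; Player I would get 1.
Player I's induced payoffs are 7, 0, 1, so Player I commits to T. Subgame-perfect outcome: (T, W) with payoffs (7, 9).

7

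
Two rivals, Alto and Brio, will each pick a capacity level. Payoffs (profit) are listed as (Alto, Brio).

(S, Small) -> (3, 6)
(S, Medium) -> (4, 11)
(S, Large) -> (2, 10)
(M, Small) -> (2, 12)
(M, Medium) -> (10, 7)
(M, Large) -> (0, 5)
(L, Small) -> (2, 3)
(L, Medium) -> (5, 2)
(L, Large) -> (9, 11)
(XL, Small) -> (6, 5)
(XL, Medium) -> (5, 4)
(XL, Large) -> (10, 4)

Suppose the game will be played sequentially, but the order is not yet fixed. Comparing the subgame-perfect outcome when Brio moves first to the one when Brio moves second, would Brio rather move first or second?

second

If Alto leads: Brio's best replies are S→Medium, M→Small, L→Large, XL→Small; Alto's induced payoffs 4, 2, 9, 6; outcome (L, Large), payoffs (9, 11).
If Brio leads: Alto's best replies are Small→XL, Medium→M, Large→XL; Brio's induced payoffs 5, 7, 4; outcome (M, Medium), payoffs (10, 7).
Brio gets 7 moving first and 11 moving second, so Brio prefers to move second.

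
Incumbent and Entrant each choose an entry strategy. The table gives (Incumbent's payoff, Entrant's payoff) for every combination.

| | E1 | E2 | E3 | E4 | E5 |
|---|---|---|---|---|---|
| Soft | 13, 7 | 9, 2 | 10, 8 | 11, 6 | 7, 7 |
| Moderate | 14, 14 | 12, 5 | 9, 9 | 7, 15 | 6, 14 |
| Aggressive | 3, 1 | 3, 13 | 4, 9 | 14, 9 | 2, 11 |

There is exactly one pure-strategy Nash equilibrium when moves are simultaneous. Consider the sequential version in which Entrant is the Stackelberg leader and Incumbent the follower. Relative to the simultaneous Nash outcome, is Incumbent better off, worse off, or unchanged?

better off

Incumbent best-responds to each possible Entrant move:
- E1 → Incumbent plays Moderate (best of 13, 14, 3); Entrant gets 14.
- E2 → Incumbent plays Moderate (best of 9, 12, 3); Entrant gets 5.
- E3 → Incumbent plays Soft (best of 10, 9, 4); Entrant gets 8.
- E4 → Incumbent plays Aggressive (best of 11, 7, 14); Entrant gets 9.
- E5 → Incumbent plays Soft (best of 7, 6, 2); Entrant gets 7.
Among 14, 5, 8, 9, 7, the best is 14 at E1. Subgame-perfect outcome: (Moderate, E1) with payoffs (14, 14).
Under simultaneous play:
Incumbent's best replies: E1→Moderate; E2→Moderate; E3→Soft; E4→Aggressive; E5→Soft.
Entrant's best replies: Soft→E3; Moderate→E4; Aggressive→E2.
Only (Soft, E3) has each player best-responding; Nash payoffs (10, 8).
Incumbent earns 14 sequentially versus 10 at the Nash outcome: better off.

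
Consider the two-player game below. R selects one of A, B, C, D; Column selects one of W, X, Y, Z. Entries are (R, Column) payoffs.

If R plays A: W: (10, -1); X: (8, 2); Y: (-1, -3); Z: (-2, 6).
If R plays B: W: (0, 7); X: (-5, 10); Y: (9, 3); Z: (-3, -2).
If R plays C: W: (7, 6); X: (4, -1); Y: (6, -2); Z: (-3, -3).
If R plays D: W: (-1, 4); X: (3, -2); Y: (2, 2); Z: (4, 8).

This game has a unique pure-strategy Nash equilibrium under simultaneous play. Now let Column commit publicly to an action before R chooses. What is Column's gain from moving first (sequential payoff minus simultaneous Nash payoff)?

0

R best-responds to each possible Column move:
- W: BR = A, leader payoff -1.
- X: BR = A, leader payoff 2.
- Y: BR = B, leader payoff 3.
- Z: BR = D, leader payoff 8.
Column's induced payoffs are -1, 2, 3, 8, so Column commits to Z. Subgame-perfect outcome: (D, Z) with payoffs (4, 8).
Now find the simultaneous Nash equilibrium.
R's best replies: W→A; X→A; Y→B; Z→D.
Column's best replies: A→Z; B→X; C→W; D→Z.
Only (D, Z) has each player best-responding; Nash payoffs (4, 8).
Column's commitment gain: 8 − 8 = 0.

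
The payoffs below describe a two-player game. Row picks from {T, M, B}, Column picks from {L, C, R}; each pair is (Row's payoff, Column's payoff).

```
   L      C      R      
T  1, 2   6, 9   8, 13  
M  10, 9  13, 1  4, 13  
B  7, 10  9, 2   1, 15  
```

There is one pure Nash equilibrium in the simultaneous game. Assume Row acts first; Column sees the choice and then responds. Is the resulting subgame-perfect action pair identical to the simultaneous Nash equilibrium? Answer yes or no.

yes

Backward induction with Row moving first.
- T: BR = R, leader payoff 8.
- M: BR = R, leader payoff 4.
- B: BR = R, leader payoff 1.
Row's induced payoffs are 8, 4, 1, so Row commits to T. Subgame-perfect outcome: (T, R) with payoffs (8, 13).
For the simultaneous game, intersect best replies.
Row's best replies: L→M; C→M; R→T.
Column's best replies: T→R; M→R; B→R.
The unique mutual best reply is (T, R), giving (8, 13).
Sequential outcome (T, R) coincides with the Nash profile (T, R).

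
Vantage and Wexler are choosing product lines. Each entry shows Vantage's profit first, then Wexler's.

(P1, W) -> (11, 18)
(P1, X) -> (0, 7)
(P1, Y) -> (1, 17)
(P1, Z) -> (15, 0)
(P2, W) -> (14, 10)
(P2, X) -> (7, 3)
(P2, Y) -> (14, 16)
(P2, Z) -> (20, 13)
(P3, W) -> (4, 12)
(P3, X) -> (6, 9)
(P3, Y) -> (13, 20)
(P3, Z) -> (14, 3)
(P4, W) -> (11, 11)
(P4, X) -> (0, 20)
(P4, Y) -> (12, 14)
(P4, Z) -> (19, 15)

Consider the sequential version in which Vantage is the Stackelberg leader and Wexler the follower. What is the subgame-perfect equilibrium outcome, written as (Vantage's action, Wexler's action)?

(P2, Y)

Solve by backward induction (Vantage leads).
- P1: Wexler compares 18, 7, 17, 0 and picks W; Vantage would get 11.
- P2: Wexler compares 10, 3, 16, 13 and picks Y; Vantage would get 14.
- P3: Wexler compares 12, 9, 20, 3 and picks Y; Vantage would get 13.
- P4: Wexler compares 11, 20, 14, 15 and picks X; Vantage would get 0.
Among 11, 14, 13, 0, the best is 14 at P2. Subgame-perfect outcome: (P2, Y) with payoffs (14, 16).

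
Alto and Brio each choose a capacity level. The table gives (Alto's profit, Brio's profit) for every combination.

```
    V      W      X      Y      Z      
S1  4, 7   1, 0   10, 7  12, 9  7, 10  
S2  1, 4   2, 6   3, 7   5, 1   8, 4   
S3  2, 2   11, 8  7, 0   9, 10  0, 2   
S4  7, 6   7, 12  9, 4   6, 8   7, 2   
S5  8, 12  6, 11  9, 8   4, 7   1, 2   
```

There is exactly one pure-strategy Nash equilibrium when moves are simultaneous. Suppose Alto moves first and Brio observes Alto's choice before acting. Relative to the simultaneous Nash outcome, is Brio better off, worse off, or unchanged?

worse off

Work backward from Brio's decision.
- S1: BR = Z, leader payoff 7.
- S2: BR = X, leader payoff 3.
- S3: BR = Y, leader payoff 9.
- S4: BR = W, leader payoff 7.
- S5: BR = V, leader payoff 8.
Among 7, 3, 9, 7, 8, the best is 9 at S3. Subgame-perfect outcome: (S3, Y) with payoffs (9, 10).
For the simultaneous game, intersect best replies.
Alto's best replies: V→S5; W→S3; X→S1; Y→S1; Z→S2.
Brio's best replies: S1→Z; S2→X; S3→Y; S4→W; S5→V.
The unique mutual best reply is (S5, V), giving (8, 12).
Brio earns 10 sequentially versus 12 at the Nash outcome: worse off.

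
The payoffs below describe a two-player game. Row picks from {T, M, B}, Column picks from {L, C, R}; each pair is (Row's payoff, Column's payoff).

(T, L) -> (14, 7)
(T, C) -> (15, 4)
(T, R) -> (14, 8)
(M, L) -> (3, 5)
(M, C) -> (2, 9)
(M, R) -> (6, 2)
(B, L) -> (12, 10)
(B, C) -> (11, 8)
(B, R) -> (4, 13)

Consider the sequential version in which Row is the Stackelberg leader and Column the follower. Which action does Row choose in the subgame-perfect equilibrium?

Solve by backward induction (Row leads).
- T: Column compares 7, 4, 8 and picks R; Row would get 14.
- M: Column compares 5, 9, 2 and picks C; Row would get 2.
- B: Column compares 10, 8, 13 and picks R; Row would get 4.
Maximizing over 14, 2, 4, Row chooses T. Subgame-perfect outcome: (T, R) with payoffs (14, 8).

T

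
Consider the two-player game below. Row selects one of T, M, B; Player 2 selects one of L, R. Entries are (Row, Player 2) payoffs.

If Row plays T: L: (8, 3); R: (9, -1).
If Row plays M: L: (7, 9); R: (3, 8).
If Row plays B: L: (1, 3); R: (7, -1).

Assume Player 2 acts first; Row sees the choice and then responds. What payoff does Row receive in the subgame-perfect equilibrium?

Row best-responds to each possible Player 2 move:
- L: BR = T, leader payoff 3.
- R: BR = T, leader payoff -1.
Player 2's induced payoffs are 3, -1, so Player 2 commits to L. Subgame-perfect outcome: (T, L) with payoffs (8, 3).

8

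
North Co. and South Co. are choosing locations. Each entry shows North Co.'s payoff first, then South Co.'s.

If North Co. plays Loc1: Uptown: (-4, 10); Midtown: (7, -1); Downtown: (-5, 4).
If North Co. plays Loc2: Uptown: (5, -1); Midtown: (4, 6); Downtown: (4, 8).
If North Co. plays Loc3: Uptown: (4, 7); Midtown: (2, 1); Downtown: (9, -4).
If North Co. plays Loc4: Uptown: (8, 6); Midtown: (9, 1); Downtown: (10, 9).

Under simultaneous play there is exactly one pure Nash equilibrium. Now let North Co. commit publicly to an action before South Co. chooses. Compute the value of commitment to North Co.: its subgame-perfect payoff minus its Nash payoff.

0

Backward induction with North Co. moving first.
- Loc1: South Co. compares 10, -1, 4 and picks Uptown; North Co. would get -4.
- Loc2: South Co. compares -1, 6, 8 and picks Downtown; North Co. would get 4.
- Loc3: South Co. compares 7, 1, -4 and picks Uptown; North Co. would get 4.
- Loc4: South Co. compares 6, 1, 9 and picks Downtown; North Co. would get 10.
North Co.'s induced payoffs are -4, 4, 4, 10, so North Co. commits to Loc4. Subgame-perfect outcome: (Loc4, Downtown) with payoffs (10, 9).
Now find the simultaneous Nash equilibrium.
North Co.'s best replies: Uptown→Loc4; Midtown→Loc4; Downtown→Loc4.
South Co.'s best replies: Loc1→Uptown; Loc2→Downtown; Loc3→Uptown; Loc4→Downtown.
Only (Loc4, Downtown) has each player best-responding; Nash payoffs (10, 9).
North Co.'s commitment gain: 10 − 10 = 0.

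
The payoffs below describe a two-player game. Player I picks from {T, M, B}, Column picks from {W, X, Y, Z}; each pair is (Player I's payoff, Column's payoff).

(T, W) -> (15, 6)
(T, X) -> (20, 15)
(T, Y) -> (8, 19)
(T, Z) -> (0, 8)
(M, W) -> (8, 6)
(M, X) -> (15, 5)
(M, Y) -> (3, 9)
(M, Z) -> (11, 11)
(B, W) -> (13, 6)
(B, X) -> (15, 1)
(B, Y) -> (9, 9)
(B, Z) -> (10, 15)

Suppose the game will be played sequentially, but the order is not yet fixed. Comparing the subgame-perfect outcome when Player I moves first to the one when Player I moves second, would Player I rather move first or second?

If Player I leads: Column's best replies are T→Y, M→Z, B→Z; Player I's induced payoffs 8, 11, 10; outcome (M, Z), payoffs (11, 11).
If Column leads: Player I's best replies are W→T, X→T, Y→B, Z→M; Column's induced payoffs 6, 15, 9, 11; outcome (T, X), payoffs (20, 15).
Player I gets 11 moving first and 20 moving second, so Player I prefers to move second.

second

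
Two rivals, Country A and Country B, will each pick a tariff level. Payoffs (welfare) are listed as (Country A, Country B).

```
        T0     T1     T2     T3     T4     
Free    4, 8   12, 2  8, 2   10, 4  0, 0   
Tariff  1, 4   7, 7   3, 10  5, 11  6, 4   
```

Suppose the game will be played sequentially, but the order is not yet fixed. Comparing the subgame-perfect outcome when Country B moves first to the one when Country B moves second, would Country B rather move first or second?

If Country A leads: Country B's best replies are Free→T0, Tariff→T3; Country A's induced payoffs 4, 5; outcome (Tariff, T3), payoffs (5, 11).
If Country B leads: Country A's best replies are T0→Free, T1→Free, T2→Free, T3→Free, T4→Tariff; Country B's induced payoffs 8, 2, 2, 4, 4; outcome (Free, T0), payoffs (4, 8).
Country B gets 8 moving first and 11 moving second, so Country B prefers to move second.

second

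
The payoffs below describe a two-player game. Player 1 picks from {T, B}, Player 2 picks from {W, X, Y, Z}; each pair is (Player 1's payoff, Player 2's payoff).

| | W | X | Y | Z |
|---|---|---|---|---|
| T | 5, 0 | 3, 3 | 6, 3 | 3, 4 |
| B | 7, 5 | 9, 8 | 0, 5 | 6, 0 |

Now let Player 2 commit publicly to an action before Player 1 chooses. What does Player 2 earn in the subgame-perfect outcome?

8

Player 1 best-responds to each possible Player 2 move:
- W → Player 1 plays B (best of 5, 7); Player 2 gets 5.
- X → Player 1 plays B (best of 3, 9); Player 2 gets 8.
- Y → Player 1 plays T (best of 6, 0); Player 2 gets 3.
- Z → Player 1 plays B (best of 3, 6); Player 2 gets 0.
Among 5, 8, 3, 0, the best is 8 at X. Subgame-perfect outcome: (B, X) with payoffs (9, 8).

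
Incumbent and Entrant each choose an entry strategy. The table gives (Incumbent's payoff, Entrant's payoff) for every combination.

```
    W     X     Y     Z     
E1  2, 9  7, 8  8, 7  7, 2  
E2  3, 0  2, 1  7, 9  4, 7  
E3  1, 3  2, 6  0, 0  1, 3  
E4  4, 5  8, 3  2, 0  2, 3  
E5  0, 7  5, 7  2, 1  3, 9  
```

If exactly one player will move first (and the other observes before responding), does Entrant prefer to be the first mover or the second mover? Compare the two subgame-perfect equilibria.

second

If Incumbent leads: Entrant's best replies are E1→W, E2→Y, E3→X, E4→W, E5→Z; Incumbent's induced payoffs 2, 7, 2, 4, 3; outcome (E2, Y), payoffs (7, 9).
If Entrant leads: Incumbent's best replies are W→E4, X→E4, Y→E1, Z→E1; Entrant's induced payoffs 5, 3, 7, 2; outcome (E1, Y), payoffs (8, 7).
Entrant gets 7 moving first and 9 moving second, so Entrant prefers to move second.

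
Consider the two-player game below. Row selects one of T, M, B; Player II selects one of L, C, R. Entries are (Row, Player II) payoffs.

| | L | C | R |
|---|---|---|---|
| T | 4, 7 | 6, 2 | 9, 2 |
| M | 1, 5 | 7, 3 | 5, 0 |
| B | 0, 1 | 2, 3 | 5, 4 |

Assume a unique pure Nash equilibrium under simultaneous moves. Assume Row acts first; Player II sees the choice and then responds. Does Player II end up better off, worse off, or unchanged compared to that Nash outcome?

Work backward from Player II's decision.
- T: BR = L, leader payoff 4.
- M: BR = L, leader payoff 1.
- B: BR = R, leader payoff 5.
Among 4, 1, 5, the best is 5 at B. Subgame-perfect outcome: (B, R) with payoffs (5, 4).
Now find the simultaneous Nash equilibrium.
Row's best replies: L→T; C→M; R→T.
Player II's best replies: T→L; M→L; B→R.
Only (T, L) has each player best-responding; Nash payoffs (4, 7).
Player II earns 4 sequentially versus 7 at the Nash outcome: worse off.

worse off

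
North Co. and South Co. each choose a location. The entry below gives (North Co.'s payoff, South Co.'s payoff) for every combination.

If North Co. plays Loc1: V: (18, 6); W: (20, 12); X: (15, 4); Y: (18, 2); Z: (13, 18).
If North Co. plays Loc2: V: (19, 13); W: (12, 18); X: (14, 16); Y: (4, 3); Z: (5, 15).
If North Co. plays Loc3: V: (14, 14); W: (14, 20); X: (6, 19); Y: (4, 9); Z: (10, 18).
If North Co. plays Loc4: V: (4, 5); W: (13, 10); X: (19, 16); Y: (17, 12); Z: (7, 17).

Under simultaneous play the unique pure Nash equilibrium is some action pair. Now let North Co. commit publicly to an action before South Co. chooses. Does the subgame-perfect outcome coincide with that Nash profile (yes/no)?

no

Backward induction with North Co. moving first.
- Loc1 → South Co. plays Z (best of 6, 12, 4, 2, 18); North Co. gets 13.
- Loc2 → South Co. plays W (best of 13, 18, 16, 3, 15); North Co. gets 12.
- Loc3 → South Co. plays W (best of 14, 20, 19, 9, 18); North Co. gets 14.
- Loc4 → South Co. plays Z (best of 5, 10, 16, 12, 17); North Co. gets 7.
Maximizing over 13, 12, 14, 7, North Co. chooses Loc3. Subgame-perfect outcome: (Loc3, W) with payoffs (14, 20).
Now find the simultaneous Nash equilibrium.
North Co.'s best replies: V→Loc2; W→Loc1; X→Loc4; Y→Loc1; Z→Loc1.
South Co.'s best replies: Loc1→Z; Loc2→W; Loc3→W; Loc4→Z.
The unique mutual best reply is (Loc1, Z), giving (13, 18).
Sequential outcome (Loc3, W) differs from the Nash profile (Loc1, Z).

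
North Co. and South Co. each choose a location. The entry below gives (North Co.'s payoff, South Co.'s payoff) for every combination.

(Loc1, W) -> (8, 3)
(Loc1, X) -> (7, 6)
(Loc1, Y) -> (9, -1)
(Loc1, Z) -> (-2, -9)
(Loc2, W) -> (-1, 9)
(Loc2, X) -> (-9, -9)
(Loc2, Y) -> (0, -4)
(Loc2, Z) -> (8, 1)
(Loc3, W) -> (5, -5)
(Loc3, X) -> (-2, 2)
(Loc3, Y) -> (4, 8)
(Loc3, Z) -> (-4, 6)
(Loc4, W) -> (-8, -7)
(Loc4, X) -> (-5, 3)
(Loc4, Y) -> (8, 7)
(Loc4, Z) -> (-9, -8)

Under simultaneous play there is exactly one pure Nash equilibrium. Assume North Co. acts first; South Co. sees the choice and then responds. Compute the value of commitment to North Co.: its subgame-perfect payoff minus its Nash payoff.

Work backward from South Co.'s decision.
- Loc1: South Co. compares 3, 6, -1, -9 and picks X; North Co. would get 7.
- Loc2: South Co. compares 9, -9, -4, 1 and picks W; North Co. would get -1.
- Loc3: South Co. compares -5, 2, 8, 6 and picks Y; North Co. would get 4.
- Loc4: South Co. compares -7, 3, 7, -8 and picks Y; North Co. would get 8.
North Co.'s induced payoffs are 7, -1, 4, 8, so North Co. commits to Loc4. Subgame-perfect outcome: (Loc4, Y) with payoffs (8, 7).
Now find the simultaneous Nash equilibrium.
North Co.'s best replies: W→Loc1; X→Loc1; Y→Loc1; Z→Loc2.
South Co.'s best replies: Loc1→X; Loc2→W; Loc3→Y; Loc4→Y.
Only (Loc1, X) has each player best-responding; Nash payoffs (7, 6).
North Co.'s commitment gain: 8 − 7 = 1.

1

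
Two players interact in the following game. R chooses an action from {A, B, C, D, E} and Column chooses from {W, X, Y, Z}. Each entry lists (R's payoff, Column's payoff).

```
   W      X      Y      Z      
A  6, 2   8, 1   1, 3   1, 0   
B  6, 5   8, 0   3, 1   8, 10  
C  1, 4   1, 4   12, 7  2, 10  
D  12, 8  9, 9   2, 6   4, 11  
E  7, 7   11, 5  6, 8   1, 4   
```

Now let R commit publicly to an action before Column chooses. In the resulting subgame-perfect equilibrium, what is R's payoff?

8

Backward induction with R moving first.
- A: Column compares 2, 1, 3, 0 and picks Y; R would get 1.
- B: Column compares 5, 0, 1, 10 and picks Z; R would get 8.
- C: Column compares 4, 4, 7, 10 and picks Z; R would get 2.
- D: Column compares 8, 9, 6, 11 and picks Z; R would get 4.
- E: Column compares 7, 5, 8, 4 and picks Y; R would get 6.
Maximizing over 1, 8, 2, 4, 6, R chooses B. Subgame-perfect outcome: (B, Z) with payoffs (8, 10).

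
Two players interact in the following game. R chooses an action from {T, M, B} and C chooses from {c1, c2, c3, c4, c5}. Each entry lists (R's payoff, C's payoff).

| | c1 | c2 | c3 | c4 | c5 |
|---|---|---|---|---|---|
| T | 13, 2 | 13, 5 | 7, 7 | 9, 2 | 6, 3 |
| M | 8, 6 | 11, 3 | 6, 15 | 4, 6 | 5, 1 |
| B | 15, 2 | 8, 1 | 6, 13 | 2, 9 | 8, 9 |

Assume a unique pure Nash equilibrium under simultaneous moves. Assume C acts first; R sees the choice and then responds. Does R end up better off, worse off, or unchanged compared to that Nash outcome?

better off

R best-responds to each possible C move:
- c1: BR = B, leader payoff 2.
- c2: BR = T, leader payoff 5.
- c3: BR = T, leader payoff 7.
- c4: BR = T, leader payoff 2.
- c5: BR = B, leader payoff 9.
Maximizing over 2, 5, 7, 2, 9, C chooses c5. Subgame-perfect outcome: (B, c5) with payoffs (8, 9).
Now find the simultaneous Nash equilibrium.
R's best replies: c1→B; c2→T; c3→T; c4→T; c5→B.
C's best replies: T→c3; M→c3; B→c3.
The unique mutual best reply is (T, c3), giving (7, 7).
R earns 8 sequentially versus 7 at the Nash outcome: better off.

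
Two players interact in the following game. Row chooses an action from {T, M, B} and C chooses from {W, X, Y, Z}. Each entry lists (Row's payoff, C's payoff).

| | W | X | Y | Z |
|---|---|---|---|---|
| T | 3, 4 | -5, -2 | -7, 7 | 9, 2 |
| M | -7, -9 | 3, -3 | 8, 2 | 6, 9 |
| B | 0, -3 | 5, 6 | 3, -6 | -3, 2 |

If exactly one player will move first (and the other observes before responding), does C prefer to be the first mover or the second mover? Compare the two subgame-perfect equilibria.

second

If Row leads: C's best replies are T→Y, M→Z, B→X; Row's induced payoffs -7, 6, 5; outcome (M, Z), payoffs (6, 9).
If C leads: Row's best replies are W→T, X→B, Y→M, Z→T; C's induced payoffs 4, 6, 2, 2; outcome (B, X), payoffs (5, 6).
C gets 6 moving first and 9 moving second, so C prefers to move second.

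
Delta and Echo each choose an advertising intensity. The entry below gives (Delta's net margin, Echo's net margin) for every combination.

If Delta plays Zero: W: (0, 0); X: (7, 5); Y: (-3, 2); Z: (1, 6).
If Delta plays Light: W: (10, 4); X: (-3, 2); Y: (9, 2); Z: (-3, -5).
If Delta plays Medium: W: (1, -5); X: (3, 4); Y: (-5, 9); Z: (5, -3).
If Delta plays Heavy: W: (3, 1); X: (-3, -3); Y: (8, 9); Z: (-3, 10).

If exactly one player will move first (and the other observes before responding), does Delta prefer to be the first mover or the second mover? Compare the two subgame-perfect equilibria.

If Delta leads: Echo's best replies are Zero→Z, Light→W, Medium→Y, Heavy→Z; Delta's induced payoffs 1, 10, -5, -3; outcome (Light, W), payoffs (10, 4).
If Echo leads: Delta's best replies are W→Light, X→Zero, Y→Light, Z→Medium; Echo's induced payoffs 4, 5, 2, -3; outcome (Zero, X), payoffs (7, 5).
Delta gets 10 moving first and 7 moving second, so Delta prefers to move first.

first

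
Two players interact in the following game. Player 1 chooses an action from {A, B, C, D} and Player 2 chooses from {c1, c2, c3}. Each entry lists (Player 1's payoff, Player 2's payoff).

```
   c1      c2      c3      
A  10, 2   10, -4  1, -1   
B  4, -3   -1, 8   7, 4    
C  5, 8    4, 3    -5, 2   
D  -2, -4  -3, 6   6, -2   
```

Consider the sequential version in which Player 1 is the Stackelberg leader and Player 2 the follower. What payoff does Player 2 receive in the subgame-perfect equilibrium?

Solve by backward induction (Player 1 leads).
- A → Player 2 plays c1 (best of 2, -4, -1); Player 1 gets 10.
- B → Player 2 plays c2 (best of -3, 8, 4); Player 1 gets -1.
- C → Player 2 plays c1 (best of 8, 3, 2); Player 1 gets 5.
- D → Player 2 plays c2 (best of -4, 6, -2); Player 1 gets -3.
Among 10, -1, 5, -3, the best is 10 at A. Subgame-perfect outcome: (A, c1) with payoffs (10, 2).

2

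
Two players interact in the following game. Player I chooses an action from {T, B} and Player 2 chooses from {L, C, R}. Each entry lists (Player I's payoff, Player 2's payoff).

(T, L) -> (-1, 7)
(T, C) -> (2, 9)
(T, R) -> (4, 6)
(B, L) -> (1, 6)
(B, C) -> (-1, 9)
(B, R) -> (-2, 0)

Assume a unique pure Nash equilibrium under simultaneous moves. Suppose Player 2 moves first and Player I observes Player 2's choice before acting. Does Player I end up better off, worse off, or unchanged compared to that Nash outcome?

unchanged

Solve by backward induction (Player 2 leads).
- L: Player I compares -1, 1 and picks B; Player 2 would get 6.
- C: Player I compares 2, -1 and picks T; Player 2 would get 9.
- R: Player I compares 4, -2 and picks T; Player 2 would get 6.
Player 2's induced payoffs are 6, 9, 6, so Player 2 commits to C. Subgame-perfect outcome: (T, C) with payoffs (2, 9).
For the simultaneous game, intersect best replies.
Player I's best replies: L→B; C→T; R→T.
Player 2's best replies: T→C; B→C.
Only (T, C) has each player best-responding; Nash payoffs (2, 9).
Player I earns 2 sequentially versus 2 at the Nash outcome: unchanged.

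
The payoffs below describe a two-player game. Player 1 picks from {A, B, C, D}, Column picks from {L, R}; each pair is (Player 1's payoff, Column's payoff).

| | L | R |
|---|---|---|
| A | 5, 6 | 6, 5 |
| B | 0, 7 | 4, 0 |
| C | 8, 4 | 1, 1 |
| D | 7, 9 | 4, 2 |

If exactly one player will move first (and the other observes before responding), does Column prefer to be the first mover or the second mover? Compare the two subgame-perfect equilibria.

If Player 1 leads: Column's best replies are A→L, B→L, C→L, D→L; Player 1's induced payoffs 5, 0, 8, 7; outcome (C, L), payoffs (8, 4).
If Column leads: Player 1's best replies are L→C, R→A; Column's induced payoffs 4, 5; outcome (A, R), payoffs (6, 5).
Column gets 5 moving first and 4 moving second, so Column prefers to move first.

first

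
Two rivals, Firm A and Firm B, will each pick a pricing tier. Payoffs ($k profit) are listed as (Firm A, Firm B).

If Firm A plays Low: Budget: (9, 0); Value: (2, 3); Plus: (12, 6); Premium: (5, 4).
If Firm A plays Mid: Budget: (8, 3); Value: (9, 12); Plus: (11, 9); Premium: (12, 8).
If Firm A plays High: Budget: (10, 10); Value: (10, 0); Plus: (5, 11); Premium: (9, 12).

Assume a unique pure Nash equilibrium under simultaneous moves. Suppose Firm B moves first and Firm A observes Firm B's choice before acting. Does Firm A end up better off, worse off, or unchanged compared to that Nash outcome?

worse off

Work backward from Firm A's decision.
- Budget: Firm A compares 9, 8, 10 and picks High; Firm B would get 10.
- Value: Firm A compares 2, 9, 10 and picks High; Firm B would get 0.
- Plus: Firm A compares 12, 11, 5 and picks Low; Firm B would get 6.
- Premium: Firm A compares 5, 12, 9 and picks Mid; Firm B would get 8.
Maximizing over 10, 0, 6, 8, Firm B chooses Budget. Subgame-perfect outcome: (High, Budget) with payoffs (10, 10).
Under simultaneous play:
Firm A's best replies: Budget→High; Value→High; Plus→Low; Premium→Mid.
Firm B's best replies: Low→Plus; Mid→Value; High→Premium.
The unique mutual best reply is (Low, Plus), giving (12, 6).
Firm A earns 10 sequentially versus 12 at the Nash outcome: worse off.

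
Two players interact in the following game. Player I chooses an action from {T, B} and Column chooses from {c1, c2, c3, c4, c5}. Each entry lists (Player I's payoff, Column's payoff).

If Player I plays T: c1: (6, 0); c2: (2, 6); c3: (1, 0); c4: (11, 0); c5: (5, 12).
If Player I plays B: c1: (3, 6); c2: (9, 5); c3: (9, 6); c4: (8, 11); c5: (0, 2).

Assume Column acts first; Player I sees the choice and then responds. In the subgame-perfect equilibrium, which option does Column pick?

Work backward from Player I's decision.
- c1 → Player I plays T (best of 6, 3); Column gets 0.
- c2 → Player I plays B (best of 2, 9); Column gets 5.
- c3 → Player I plays B (best of 1, 9); Column gets 6.
- c4 → Player I plays T (best of 11, 8); Column gets 0.
- c5 → Player I plays T (best of 5, 0); Column gets 12.
Maximizing over 0, 5, 6, 0, 12, Column chooses c5. Subgame-perfect outcome: (T, c5) with payoffs (5, 12).

c5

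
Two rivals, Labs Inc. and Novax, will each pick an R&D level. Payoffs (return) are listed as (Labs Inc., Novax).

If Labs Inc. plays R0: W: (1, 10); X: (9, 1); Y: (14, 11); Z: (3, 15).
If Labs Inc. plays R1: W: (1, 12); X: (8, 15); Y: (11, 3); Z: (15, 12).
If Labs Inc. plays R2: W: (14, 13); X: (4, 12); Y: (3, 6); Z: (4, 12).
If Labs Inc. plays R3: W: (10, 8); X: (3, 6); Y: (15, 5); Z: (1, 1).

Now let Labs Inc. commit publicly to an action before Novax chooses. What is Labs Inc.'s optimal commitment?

Backward induction with Labs Inc. moving first.
- R0: BR = Z, leader payoff 3.
- R1: BR = X, leader payoff 8.
- R2: BR = W, leader payoff 14.
- R3: BR = W, leader payoff 10.
Labs Inc.'s induced payoffs are 3, 8, 14, 10, so Labs Inc. commits to R2. Subgame-perfect outcome: (R2, W) with payoffs (14, 13).

R2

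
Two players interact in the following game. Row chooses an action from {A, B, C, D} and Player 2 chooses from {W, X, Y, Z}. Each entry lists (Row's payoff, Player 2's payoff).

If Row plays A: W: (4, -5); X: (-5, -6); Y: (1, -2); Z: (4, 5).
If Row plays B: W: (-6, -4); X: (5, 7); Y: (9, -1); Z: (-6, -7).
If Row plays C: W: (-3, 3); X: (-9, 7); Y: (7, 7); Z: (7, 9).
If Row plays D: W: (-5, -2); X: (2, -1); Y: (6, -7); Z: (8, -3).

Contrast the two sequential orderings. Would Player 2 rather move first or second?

If Row leads: Player 2's best replies are A→Z, B→X, C→Z, D→X; Row's induced payoffs 4, 5, 7, 2; outcome (C, Z), payoffs (7, 9).
If Player 2 leads: Row's best replies are W→A, X→B, Y→B, Z→D; Player 2's induced payoffs -5, 7, -1, -3; outcome (B, X), payoffs (5, 7).
Player 2 gets 7 moving first and 9 moving second, so Player 2 prefers to move second.

second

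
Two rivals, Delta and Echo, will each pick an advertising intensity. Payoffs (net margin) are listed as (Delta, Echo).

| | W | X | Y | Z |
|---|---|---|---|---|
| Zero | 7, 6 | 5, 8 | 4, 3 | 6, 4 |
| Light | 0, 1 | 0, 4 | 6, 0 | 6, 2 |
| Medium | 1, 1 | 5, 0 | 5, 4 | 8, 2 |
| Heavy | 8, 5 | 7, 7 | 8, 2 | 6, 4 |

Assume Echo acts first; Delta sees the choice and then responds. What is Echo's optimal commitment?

Solve by backward induction (Echo leads).
- W: Delta compares 7, 0, 1, 8 and picks Heavy; Echo would get 5.
- X: Delta compares 5, 0, 5, 7 and picks Heavy; Echo would get 7.
- Y: Delta compares 4, 6, 5, 8 and picks Heavy; Echo would get 2.
- Z: Delta compares 6, 6, 8, 6 and picks Medium; Echo would get 2.
Among 5, 7, 2, 2, the best is 7 at X. Subgame-perfect outcome: (Heavy, X) with payoffs (7, 7).

X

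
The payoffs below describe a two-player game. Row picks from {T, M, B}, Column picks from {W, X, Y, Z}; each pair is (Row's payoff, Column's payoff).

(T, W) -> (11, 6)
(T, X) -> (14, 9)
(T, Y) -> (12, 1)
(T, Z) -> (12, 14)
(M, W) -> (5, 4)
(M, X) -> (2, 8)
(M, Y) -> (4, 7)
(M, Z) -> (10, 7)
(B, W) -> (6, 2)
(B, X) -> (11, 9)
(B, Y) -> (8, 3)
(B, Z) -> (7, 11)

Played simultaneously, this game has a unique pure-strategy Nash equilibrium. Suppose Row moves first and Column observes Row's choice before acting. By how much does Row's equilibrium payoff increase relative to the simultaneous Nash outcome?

0

Backward induction with Row moving first.
- T: BR = Z, leader payoff 12.
- M: BR = X, leader payoff 2.
- B: BR = Z, leader payoff 7.
Row's induced payoffs are 12, 2, 7, so Row commits to T. Subgame-perfect outcome: (T, Z) with payoffs (12, 14).
Under simultaneous play:
Row's best replies: W→T; X→T; Y→T; Z→T.
Column's best replies: T→Z; M→X; B→Z.
The unique mutual best reply is (T, Z), giving (12, 14).
Row's commitment gain: 12 − 12 = 0.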